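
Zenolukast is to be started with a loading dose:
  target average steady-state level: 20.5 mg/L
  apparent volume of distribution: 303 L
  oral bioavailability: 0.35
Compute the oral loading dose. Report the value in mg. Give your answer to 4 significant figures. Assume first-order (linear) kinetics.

LD = Css × Vd / F = 20.5 × 303 / 0.35 = 17750 mg

17750 mg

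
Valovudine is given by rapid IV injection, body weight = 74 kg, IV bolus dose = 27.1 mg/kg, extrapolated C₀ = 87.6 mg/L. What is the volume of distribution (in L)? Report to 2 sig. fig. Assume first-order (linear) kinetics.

Dose = 27.1 × 74 = 2005 mg
Vd = Dose / C₀ = 2005 / 87.6 = 22.89 L

23 L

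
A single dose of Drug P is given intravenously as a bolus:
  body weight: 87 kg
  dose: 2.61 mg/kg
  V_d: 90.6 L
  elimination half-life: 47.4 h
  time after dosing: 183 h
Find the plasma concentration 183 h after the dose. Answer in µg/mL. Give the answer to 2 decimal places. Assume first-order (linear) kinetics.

Total dose = 2.61 × 87 = 227.1 mg
C₀ = Dose / Vd = 227.1 / 90.6 = 2.507 mg/L
k = ln2 / t½ = 0.693147 / 47.4 = 0.01462 h⁻¹
C = C₀ · e^(−k·t) = 2.507 × e^(−0.01462 × 183)
  = 2.507 × 0.06888 = 0.1727 mg/L
(0.1727 mg/L = 0.1727 µg/mL)

0.17 µg/mL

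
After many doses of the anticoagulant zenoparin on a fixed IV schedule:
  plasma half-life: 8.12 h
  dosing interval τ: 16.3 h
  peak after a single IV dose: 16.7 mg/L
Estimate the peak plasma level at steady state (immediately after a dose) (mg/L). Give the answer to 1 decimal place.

22.2 mg/L

k = ln2 / t½ = 0.693147 / 8.12 = 0.08536 h⁻¹
e^(−kτ) = e^(−0.08536 × 16.3) = 0.2487
Accumulation ratio R = 1 / (1 − e^(−kτ)) = 1 / (1 − 0.2487) = 1.331
Steady-state peak = C₀ × R = 16.7 × 1.331 = 22.23 mg/L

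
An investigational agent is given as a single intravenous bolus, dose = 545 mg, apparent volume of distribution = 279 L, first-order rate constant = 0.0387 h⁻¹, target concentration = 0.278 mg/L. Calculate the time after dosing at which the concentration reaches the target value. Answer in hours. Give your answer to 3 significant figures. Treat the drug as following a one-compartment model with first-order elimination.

C₀ = Dose / Vd = 545.0 / 279 = 1.953 mg/L
t = ln(C₀ / C) / k = ln(1.953 / 0.278) / 0.03870
  = ln(7.025) / 0.03870 = 1.949 / 0.03870 = 50.36 h

50.4 h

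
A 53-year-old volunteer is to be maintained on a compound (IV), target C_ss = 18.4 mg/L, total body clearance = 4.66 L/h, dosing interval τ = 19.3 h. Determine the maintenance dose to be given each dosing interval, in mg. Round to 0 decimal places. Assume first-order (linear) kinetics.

1655 mg

At steady state, Dose/τ = Css × CL.
Dose = Css × CL × τ = 18.4 × 4.660 × 19.3 = 1655 mg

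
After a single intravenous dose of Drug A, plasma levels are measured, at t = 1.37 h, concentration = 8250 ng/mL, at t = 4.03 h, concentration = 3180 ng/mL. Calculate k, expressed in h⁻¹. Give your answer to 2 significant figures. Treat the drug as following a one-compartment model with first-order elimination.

0.36 h⁻¹

k = ln(C₁/C₂) / (t₂ − t₁) = ln(8250/3180) / (4.03 − 1.37)
  = 0.9533 / 2.660 = 0.3584 h⁻¹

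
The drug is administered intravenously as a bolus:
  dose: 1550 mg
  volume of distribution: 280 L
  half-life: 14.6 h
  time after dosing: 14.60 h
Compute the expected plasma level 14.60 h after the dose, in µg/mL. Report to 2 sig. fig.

C₀ = Dose / Vd = 1550 / 280 = 5.536 mg/L
k = ln2 / t½ = 0.693147 / 14.6 = 0.04748 h⁻¹
t / t½ = 14.60 / 14.6 = 1 half-lives
C = C₀ × (1/2)^1 = 5.536 × 0.5000 = 2.768 mg/L
(2.768 mg/L = 2.768 µg/mL)

2.8 µg/mL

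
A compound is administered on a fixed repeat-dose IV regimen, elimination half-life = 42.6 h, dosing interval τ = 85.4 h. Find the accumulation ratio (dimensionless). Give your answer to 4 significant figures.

k = ln2 / t½ = 0.693147 / 42.6 = 0.01627 h⁻¹
e^(−kτ) = e^(−0.01627 × 85.4) = 0.2492
Accumulation ratio R = 1 / (1 − e^(−kτ)) = 1 / (1 − 0.2492) = 1.332

1.332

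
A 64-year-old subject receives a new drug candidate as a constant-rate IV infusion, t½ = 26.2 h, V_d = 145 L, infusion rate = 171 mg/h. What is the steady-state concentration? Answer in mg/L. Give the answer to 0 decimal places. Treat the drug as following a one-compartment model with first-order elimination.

45 mg/L

k = ln2 / t½ = 0.693147 / 26.2 = 0.02646 h⁻¹
CL = k × Vd = 0.02646 × 145 = 3.837 L/h
At steady state Css = R₀ / CL = 171 / 3.837 = 44.57 mg/L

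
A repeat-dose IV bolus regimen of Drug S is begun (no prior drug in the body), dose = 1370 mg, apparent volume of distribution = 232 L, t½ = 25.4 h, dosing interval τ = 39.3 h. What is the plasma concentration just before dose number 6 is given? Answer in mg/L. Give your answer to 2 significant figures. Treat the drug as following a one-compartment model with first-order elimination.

3.1 mg/L

C₀ per dose = Dose / Vd = 1370 / 232 = 5.905 mg/L
k = ln2 / t½ = 0.693147 / 25.4 = 0.02729 h⁻¹
Fraction remaining after one interval: r = e^(−kτ) = e^(−0.02729 × 39.3) = 0.3422
Before dose 6, 5 doses have been given (aged 1τ, 2τ, 3τ, 4τ, 5τ).
C_trough = C₀ × (r + r² + … + r^5) = C₀ × r(1−r^5)/(1−r)
        = 5.905 × 0.3422 × (1 − 0.004692) / (1 − 0.3422) = 3.057 mg/L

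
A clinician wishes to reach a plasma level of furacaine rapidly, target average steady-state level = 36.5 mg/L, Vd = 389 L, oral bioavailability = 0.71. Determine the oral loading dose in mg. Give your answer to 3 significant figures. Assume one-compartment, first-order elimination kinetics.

20000 mg

LD = Css × Vd / F = 36.5 × 389 / 0.71 = 20000 mg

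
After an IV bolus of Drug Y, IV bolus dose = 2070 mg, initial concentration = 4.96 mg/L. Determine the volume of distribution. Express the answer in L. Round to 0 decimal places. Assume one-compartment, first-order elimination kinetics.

Vd = Dose / C₀ = 2070 / 4.96 = 417.3 L

417 L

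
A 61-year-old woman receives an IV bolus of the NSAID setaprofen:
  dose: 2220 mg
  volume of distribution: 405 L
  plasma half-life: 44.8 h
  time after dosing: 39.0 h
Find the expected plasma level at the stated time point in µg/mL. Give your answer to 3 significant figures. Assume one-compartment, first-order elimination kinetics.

C₀ = Dose / Vd = 2220 / 405 = 5.481 mg/L
k = ln2 / t½ = 0.693147 / 44.8 = 0.01547 h⁻¹
C = C₀ · e^(−k·t) = 5.481 × e^(−0.01547 × 39.0)
  = 5.481 × 0.5470 = 2.998 mg/L
(2.998 mg/L = 2.998 µg/mL)

3.00 µg/mL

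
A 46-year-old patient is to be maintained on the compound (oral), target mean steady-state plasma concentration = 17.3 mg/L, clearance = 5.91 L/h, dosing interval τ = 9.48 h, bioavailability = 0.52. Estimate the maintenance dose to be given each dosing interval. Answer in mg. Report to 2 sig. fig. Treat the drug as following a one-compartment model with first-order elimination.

At steady state, F × (Dose/τ) = Css × CL.
Dose = Css × CL × τ / F = 17.3 × 5.910 × 9.48 / 0.52 = 1864 mg

1900 mg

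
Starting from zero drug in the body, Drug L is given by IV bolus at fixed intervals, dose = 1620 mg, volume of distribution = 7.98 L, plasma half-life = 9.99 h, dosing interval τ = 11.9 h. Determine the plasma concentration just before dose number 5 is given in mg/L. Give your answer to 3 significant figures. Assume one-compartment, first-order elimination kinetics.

152 mg/L

C₀ per dose = Dose / Vd = 1620 / 7.98 = 203.0 mg/L
k = ln2 / t½ = 0.693147 / 9.99 = 0.06938 h⁻¹
Fraction remaining after one interval: r = e^(−kτ) = e^(−0.06938 × 11.9) = 0.4380
Before dose 5, 4 doses have been given (aged 1τ, 2τ, 3τ, 4τ).
C_trough = C₀ × (r + r² + … + r^4) = C₀ × r(1−r^4)/(1−r)
        = 203.0 × 0.4380 × (1 − 0.03680) / (1 − 0.4380) = 152.4 mg/L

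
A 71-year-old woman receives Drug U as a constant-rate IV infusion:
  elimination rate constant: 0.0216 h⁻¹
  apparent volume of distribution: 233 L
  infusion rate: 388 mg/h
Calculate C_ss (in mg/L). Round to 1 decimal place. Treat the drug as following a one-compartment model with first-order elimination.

77.1 mg/L

CL = k × Vd = 0.02160 × 233 = 5.033 L/h
At steady state Css = R₀ / CL = 388 / 5.033 = 77.09 mg/L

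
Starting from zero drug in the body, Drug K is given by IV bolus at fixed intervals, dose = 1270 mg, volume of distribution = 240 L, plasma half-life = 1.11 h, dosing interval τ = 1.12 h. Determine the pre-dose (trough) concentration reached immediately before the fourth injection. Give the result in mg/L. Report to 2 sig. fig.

4.6 mg/L

C₀ per dose = Dose / Vd = 1270 / 240 = 5.292 mg/L
k = ln2 / t½ = 0.693147 / 1.11 = 0.6245 h⁻¹
Fraction remaining after one interval: r = e^(−kτ) = e^(−0.6245 × 1.12) = 0.4969
Before dose 4, 3 doses have been given (aged 1τ, 2τ, 3τ).
C_trough = C₀ × (r + r² + … + r^3) = C₀ × r(1−r^3)/(1−r)
        = 5.292 × 0.4969 × (1 − 0.1227) / (1 − 0.4969) = 4.585 mg/L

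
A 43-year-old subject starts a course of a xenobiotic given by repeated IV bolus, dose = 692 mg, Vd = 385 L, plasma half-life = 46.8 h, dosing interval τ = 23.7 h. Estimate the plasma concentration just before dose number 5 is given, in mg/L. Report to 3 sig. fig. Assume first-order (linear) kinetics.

C₀ per dose = Dose / Vd = 692 / 385 = 1.797 mg/L
k = ln2 / t½ = 0.693147 / 46.8 = 0.01481 h⁻¹
Fraction remaining after one interval: r = e^(−kτ) = e^(−0.01481 × 23.7) = 0.7040
Before dose 5, 4 doses have been given (aged 1τ, 2τ, 3τ, 4τ).
C_trough = C₀ × (r + r² + … + r^4) = C₀ × r(1−r^4)/(1−r)
        = 1.797 × 0.7040 × (1 − 0.2456) / (1 − 0.7040) = 3.224 mg/L

3.22 mg/L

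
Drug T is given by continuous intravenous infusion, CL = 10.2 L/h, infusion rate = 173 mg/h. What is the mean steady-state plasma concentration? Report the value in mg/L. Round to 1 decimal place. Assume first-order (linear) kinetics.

17.0 mg/L

At steady state Css = R₀ / CL = 173 / 10.20 = 16.96 mg/L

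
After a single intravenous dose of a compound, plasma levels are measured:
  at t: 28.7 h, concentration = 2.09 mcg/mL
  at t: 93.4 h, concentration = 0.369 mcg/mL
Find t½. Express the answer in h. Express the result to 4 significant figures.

25.86 h

k = ln(C₁/C₂) / (t₂ − t₁) = ln(2.09/0.369) / (93.4 − 28.7)
  = 1.734 / 64.70 = 0.02680 h⁻¹
t½ = ln2 / k = 0.693147 / 0.02680 = 25.86 h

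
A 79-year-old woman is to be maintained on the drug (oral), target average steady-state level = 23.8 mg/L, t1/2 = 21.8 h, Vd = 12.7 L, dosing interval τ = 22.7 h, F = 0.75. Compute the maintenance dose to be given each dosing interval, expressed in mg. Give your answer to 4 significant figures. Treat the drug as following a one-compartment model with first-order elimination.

290.9 mg

k = ln2 / t½ = 0.693147 / 21.8 = 0.03180 h⁻¹
CL = k × Vd = 0.03180 × 12.7 = 0.4039 L/h
At steady state, F × (Dose/τ) = Css × CL.
Dose = Css × CL × τ / F = 23.8 × 0.4039 × 22.7 / 0.75 = 290.9 mg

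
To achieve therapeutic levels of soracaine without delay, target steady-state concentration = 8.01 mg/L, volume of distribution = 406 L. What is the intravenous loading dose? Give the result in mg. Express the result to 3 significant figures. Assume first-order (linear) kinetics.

3250 mg

LD = Css × Vd = 8.01 × 406 = 3252 mg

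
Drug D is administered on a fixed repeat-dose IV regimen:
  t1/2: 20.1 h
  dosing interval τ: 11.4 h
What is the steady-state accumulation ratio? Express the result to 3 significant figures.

3.08

k = ln2 / t½ = 0.693147 / 20.1 = 0.03448 h⁻¹
e^(−kτ) = e^(−0.03448 × 11.4) = 0.6750
Accumulation ratio R = 1 / (1 − e^(−kτ)) = 1 / (1 − 0.6750) = 3.077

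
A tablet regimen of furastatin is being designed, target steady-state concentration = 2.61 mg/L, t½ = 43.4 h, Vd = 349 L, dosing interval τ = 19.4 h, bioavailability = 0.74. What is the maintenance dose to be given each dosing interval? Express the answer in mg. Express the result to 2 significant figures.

380 mg

k = ln2 / t½ = 0.693147 / 43.4 = 0.01597 h⁻¹
CL = k × Vd = 0.01597 × 349 = 5.574 L/h
At steady state, F × (Dose/τ) = Css × CL.
Dose = Css × CL × τ / F = 2.61 × 5.574 × 19.4 / 0.74 = 381.4 mg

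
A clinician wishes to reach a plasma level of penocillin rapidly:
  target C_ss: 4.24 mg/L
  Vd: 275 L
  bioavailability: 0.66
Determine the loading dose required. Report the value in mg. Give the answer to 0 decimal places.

1767 mg

LD = Css × Vd / F = 4.24 × 275 / 0.66 = 1767 mg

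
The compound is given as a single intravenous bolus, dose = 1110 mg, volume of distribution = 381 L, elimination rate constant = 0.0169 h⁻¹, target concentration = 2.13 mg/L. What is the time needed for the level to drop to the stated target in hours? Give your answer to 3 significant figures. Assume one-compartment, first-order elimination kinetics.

C₀ = Dose / Vd = 1110 / 381 = 2.913 mg/L
t = ln(C₀ / C) / k = ln(2.913 / 2.13) / 0.01690
  = ln(1.368) / 0.01690 = 0.3133 / 0.01690 = 18.54 h

18.5 h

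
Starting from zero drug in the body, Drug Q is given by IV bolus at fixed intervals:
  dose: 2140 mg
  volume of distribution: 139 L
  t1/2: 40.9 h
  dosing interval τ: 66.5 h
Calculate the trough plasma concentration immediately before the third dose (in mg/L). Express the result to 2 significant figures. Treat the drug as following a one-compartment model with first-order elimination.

C₀ per dose = Dose / Vd = 2140 / 139 = 15.40 mg/L
k = ln2 / t½ = 0.693147 / 40.9 = 0.01695 h⁻¹
Fraction remaining after one interval: r = e^(−kτ) = e^(−0.01695 × 66.5) = 0.3239
Before dose 3, 2 doses have been given (aged 1τ, 2τ).
C_trough = C₀ × (r + r²) = 15.40 × (0.3239 + 0.1049) = 6.604 mg/L

6.6 mg/L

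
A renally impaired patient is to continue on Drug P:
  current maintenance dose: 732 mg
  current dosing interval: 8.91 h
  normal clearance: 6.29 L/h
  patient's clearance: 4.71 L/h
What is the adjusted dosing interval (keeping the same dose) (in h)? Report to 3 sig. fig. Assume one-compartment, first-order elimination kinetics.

11.9 h

To keep the same average steady-state level, dosing rate must scale with clearance.
CL ratio = 4.71 / 6.29 = 0.7488
New interval (same dose) = 8.91 / 0.7488 = 11.90 h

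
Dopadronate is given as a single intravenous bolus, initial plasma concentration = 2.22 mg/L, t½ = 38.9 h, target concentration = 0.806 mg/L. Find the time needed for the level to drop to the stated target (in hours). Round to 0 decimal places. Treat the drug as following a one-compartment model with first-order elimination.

k = ln2 / t½ = 0.693147 / 38.9 = 0.01782 h⁻¹
t = ln(C₀ / C) / k = ln(2.220 / 0.806) / 0.01782
  = ln(2.754) / 0.01782 = 1.013 / 0.01782 = 56.85 h

57 h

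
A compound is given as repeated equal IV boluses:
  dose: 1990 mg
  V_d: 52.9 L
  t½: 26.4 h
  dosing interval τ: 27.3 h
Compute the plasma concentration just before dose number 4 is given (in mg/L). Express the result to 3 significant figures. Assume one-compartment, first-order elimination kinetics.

C₀ per dose = Dose / Vd = 1990 / 52.9 = 37.62 mg/L
k = ln2 / t½ = 0.693147 / 26.4 = 0.02626 h⁻¹
Fraction remaining after one interval: r = e^(−kτ) = e^(−0.02626 × 27.3) = 0.4883
Before dose 4, 3 doses have been given (aged 1τ, 2τ, 3τ).
C_trough = C₀ × (r + r² + … + r^3) = C₀ × r(1−r^3)/(1−r)
        = 37.62 × 0.4883 × (1 − 0.1164) / (1 − 0.4883) = 31.72 mg/L

31.7 mg/L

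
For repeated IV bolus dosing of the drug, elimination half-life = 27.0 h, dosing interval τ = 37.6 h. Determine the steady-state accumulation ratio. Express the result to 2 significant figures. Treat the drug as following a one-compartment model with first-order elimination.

k = ln2 / t½ = 0.693147 / 27.0 = 0.02567 h⁻¹
e^(−kτ) = e^(−0.02567 × 37.6) = 0.3809
Accumulation ratio R = 1 / (1 − e^(−kτ)) = 1 / (1 − 0.3809) = 1.615

1.6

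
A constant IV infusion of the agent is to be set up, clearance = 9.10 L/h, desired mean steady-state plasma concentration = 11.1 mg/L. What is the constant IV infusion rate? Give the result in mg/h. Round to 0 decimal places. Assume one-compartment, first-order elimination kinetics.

At steady state, infusion rate R₀ = Css × CL = 11.1 × 9.100 = 101.0 mg/h

101 mg/h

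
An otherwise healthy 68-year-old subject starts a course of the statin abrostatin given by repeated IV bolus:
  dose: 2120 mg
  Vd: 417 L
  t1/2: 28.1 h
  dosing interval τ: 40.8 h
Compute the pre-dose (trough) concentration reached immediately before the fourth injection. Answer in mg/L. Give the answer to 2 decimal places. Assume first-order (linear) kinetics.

C₀ per dose = Dose / Vd = 2120 / 417 = 5.084 mg/L
k = ln2 / t½ = 0.693147 / 28.1 = 0.02467 h⁻¹
Fraction remaining after one interval: r = e^(−kτ) = e^(−0.02467 × 40.8) = 0.3655
Before dose 4, 3 doses have been given (aged 1τ, 2τ, 3τ).
C_trough = C₀ × (r + r² + … + r^3) = C₀ × r(1−r^3)/(1−r)
        = 5.084 × 0.3655 × (1 − 0.04883) / (1 − 0.3655) = 2.786 mg/L

2.79 mg/L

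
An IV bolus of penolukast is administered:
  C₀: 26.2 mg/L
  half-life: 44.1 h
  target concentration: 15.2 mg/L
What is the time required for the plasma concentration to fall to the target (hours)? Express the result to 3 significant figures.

34.6 h

k = ln2 / t½ = 0.693147 / 44.1 = 0.01572 h⁻¹
t = ln(C₀ / C) / k = ln(26.20 / 15.2) / 0.01572
  = ln(1.724) / 0.01572 = 0.5446 / 0.01572 = 34.64 h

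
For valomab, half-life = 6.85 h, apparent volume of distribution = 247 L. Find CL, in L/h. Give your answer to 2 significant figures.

k = ln2 / t½ = 0.693147 / 6.85 = 0.1012 h⁻¹
CL = k × Vd = 0.1012 × 247 = 25.00 L/h

25 L/h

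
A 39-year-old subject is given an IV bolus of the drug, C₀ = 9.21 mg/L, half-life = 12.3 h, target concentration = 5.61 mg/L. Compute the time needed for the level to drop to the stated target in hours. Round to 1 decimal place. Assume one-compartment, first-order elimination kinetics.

k = ln2 / t½ = 0.693147 / 12.3 = 0.05635 h⁻¹
t = ln(C₀ / C) / k = ln(9.210 / 5.61) / 0.05635
  = ln(1.642) / 0.05635 = 0.4959 / 0.05635 = 8.800 h

8.8 h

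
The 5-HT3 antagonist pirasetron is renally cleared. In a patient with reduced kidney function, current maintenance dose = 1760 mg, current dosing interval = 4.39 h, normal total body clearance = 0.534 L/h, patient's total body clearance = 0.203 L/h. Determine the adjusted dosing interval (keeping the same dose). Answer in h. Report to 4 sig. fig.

To keep the same average steady-state level, dosing rate must scale with clearance.
CL ratio = 0.203 / 0.534 = 0.3801
New interval (same dose) = 4.39 / 0.3801 = 11.55 h

11.55 h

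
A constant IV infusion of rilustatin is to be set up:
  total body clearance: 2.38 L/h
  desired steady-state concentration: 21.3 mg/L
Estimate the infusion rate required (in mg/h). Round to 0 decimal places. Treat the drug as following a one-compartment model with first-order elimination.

51 mg/h

At steady state, infusion rate R₀ = Css × CL = 21.3 × 2.380 = 50.69 mg/h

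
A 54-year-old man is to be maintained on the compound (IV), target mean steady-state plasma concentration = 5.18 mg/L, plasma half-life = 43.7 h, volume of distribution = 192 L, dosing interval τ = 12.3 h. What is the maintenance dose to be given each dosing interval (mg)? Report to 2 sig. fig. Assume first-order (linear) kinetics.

190 mg

k = ln2 / t½ = 0.693147 / 43.7 = 0.01586 h⁻¹
CL = k × Vd = 0.01586 × 192 = 3.045 L/h
At steady state, Dose/τ = Css × CL.
Dose = Css × CL × τ = 5.18 × 3.045 × 12.3 = 194.0 mg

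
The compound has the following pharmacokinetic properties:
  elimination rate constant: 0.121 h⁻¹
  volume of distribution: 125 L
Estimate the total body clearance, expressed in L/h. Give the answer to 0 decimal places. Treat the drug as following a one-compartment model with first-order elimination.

CL = k × Vd = 0.121 × 125 = 15.13 L/h

15 L/h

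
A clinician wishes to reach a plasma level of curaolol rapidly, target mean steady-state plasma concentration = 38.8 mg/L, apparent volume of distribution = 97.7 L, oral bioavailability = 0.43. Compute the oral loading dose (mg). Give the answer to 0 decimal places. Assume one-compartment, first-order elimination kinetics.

LD = Css × Vd / F = 38.8 × 97.7 / 0.43 = 8816 mg

8816 mg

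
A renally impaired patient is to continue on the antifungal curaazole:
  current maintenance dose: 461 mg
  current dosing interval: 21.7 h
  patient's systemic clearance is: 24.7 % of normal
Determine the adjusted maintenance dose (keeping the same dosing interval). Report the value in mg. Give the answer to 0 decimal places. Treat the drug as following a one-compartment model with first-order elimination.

To keep the same average steady-state level, dosing rate must scale with clearance.
CL ratio = 24.7 / 100 = 0.2470
New dose (same interval) = 461 × 0.2470 = 113.9 mg

114 mg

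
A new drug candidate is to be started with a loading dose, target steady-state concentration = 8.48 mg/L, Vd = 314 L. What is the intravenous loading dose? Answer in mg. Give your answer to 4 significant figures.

2663 mg

LD = Css × Vd = 8.48 × 314 = 2663 mg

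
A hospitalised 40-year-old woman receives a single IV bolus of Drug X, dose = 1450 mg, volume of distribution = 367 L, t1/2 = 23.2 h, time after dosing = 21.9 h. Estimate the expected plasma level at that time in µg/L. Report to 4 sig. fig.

C₀ = Dose / Vd = 1450 / 367 = 3.951 mg/L
k = ln2 / t½ = 0.693147 / 23.2 = 0.02988 h⁻¹
C = C₀ · e^(−k·t) = 3.951 × e^(−0.02988 × 21.9)
  = 3.951 × 0.5198 = 2.054 mg/L
Convert: 2.054 mg/L × 1000 = 2054 µg/L

2054 µg/L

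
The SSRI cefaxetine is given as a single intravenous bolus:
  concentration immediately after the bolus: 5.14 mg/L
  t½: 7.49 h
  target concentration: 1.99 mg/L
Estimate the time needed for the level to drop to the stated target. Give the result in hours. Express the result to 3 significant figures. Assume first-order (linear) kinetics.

k = ln2 / t½ = 0.693147 / 7.49 = 0.09254 h⁻¹
t = ln(C₀ / C) / k = ln(5.140 / 1.99) / 0.09254
  = ln(2.583) / 0.09254 = 0.9490 / 0.09254 = 10.26 h

10.3 h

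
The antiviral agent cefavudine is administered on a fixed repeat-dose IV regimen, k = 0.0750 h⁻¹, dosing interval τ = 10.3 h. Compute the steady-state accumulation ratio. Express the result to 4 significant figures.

1.858

e^(−kτ) = e^(−0.07500 × 10.3) = 0.4619
Accumulation ratio R = 1 / (1 − e^(−kτ)) = 1 / (1 − 0.4619) = 1.858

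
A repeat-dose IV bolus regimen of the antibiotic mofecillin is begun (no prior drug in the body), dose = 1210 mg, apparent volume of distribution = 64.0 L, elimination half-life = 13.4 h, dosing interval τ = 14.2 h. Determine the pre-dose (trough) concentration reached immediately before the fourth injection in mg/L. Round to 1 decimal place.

C₀ per dose = Dose / Vd = 1210 / 64.0 = 18.91 mg/L
k = ln2 / t½ = 0.693147 / 13.4 = 0.05173 h⁻¹
Fraction remaining after one interval: r = e^(−kτ) = e^(−0.05173 × 14.2) = 0.4797
Before dose 4, 3 doses have been given (aged 1τ, 2τ, 3τ).
C_trough = C₀ × (r + r² + … + r^3) = C₀ × r(1−r^3)/(1−r)
        = 18.91 × 0.4797 × (1 − 0.1104) / (1 − 0.4797) = 15.51 mg/L

15.5 mg/L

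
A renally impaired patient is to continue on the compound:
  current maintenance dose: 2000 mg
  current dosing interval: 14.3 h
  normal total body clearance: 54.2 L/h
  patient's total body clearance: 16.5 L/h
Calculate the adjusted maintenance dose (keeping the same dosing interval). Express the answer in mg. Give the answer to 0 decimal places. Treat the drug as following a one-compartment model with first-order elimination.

609 mg

To keep the same average steady-state level, dosing rate must scale with clearance.
CL ratio = 16.5 / 54.2 = 0.3044
New dose (same interval) = 2000 × 0.3044 = 608.8 mg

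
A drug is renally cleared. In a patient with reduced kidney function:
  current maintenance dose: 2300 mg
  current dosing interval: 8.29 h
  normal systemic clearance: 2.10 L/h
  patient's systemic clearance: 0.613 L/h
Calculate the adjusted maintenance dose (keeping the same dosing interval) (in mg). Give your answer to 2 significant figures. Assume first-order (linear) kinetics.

To keep the same average steady-state level, dosing rate must scale with clearance.
CL ratio = 0.613 / 2.10 = 0.2919
New dose (same interval) = 2300 × 0.2919 = 671.4 mg

670 mg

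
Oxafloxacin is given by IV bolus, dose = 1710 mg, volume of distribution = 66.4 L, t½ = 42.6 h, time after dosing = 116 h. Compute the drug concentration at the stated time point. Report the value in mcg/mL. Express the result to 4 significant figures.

3.901 mcg/mL

C₀ = Dose / Vd = 1710 / 66.4 = 25.75 mg/L
k = ln2 / t½ = 0.693147 / 42.6 = 0.01627 h⁻¹
C = C₀ · e^(−k·t) = 25.75 × e^(−0.01627 × 116)
  = 25.75 × 0.1515 = 3.901 mg/L
(3.901 mg/L = 3.901 mcg/mL)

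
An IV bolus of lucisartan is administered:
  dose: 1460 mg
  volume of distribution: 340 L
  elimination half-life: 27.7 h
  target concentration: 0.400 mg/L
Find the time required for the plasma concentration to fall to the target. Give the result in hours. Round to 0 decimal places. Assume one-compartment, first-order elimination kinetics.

95 h

C₀ = Dose / Vd = 1460 / 340 = 4.294 mg/L
k = ln2 / t½ = 0.693147 / 27.7 = 0.02502 h⁻¹
t = ln(C₀ / C) / k = ln(4.294 / 0.400) / 0.02502
  = ln(10.74) / 0.02502 = 2.374 / 0.02502 = 94.88 h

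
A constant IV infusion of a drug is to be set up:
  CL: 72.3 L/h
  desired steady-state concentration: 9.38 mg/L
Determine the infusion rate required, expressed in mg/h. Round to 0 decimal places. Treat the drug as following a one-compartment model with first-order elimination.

At steady state, infusion rate R₀ = Css × CL = 9.38 × 72.30 = 678.2 mg/h

678 mg/h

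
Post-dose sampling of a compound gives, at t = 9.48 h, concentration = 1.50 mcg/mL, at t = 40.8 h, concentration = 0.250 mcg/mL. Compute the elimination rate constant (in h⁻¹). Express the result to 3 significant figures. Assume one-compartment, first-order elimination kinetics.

k = ln(C₁/C₂) / (t₂ − t₁) = ln(1.50/0.250) / (40.8 − 9.48)
  = 1.792 / 31.32 = 0.05722 h⁻¹

0.0572 h⁻¹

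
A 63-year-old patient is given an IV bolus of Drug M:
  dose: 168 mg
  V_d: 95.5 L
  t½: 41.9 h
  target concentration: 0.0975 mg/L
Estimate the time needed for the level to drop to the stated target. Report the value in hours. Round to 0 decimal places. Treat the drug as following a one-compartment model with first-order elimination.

175 h

C₀ = Dose / Vd = 168.0 / 95.5 = 1.759 mg/L
k = ln2 / t½ = 0.693147 / 41.9 = 0.01654 h⁻¹
t = ln(C₀ / C) / k = ln(1.759 / 0.0975) / 0.01654
  = ln(18.04) / 0.01654 = 2.893 / 0.01654 = 174.9 h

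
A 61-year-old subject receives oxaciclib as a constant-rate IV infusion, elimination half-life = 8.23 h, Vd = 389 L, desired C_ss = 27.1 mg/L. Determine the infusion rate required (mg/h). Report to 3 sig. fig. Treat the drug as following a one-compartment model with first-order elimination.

888 mg/h

k = ln2 / t½ = 0.693147 / 8.23 = 0.08422 h⁻¹
CL = k × Vd = 0.08422 × 389 = 32.76 L/h
At steady state, infusion rate R₀ = Css × CL = 27.1 × 32.76 = 887.8 mg/h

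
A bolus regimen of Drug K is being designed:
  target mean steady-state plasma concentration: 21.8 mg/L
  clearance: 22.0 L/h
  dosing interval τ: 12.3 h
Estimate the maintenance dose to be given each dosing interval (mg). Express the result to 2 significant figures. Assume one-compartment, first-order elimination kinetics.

At steady state, Dose/τ = Css × CL.
Dose = Css × CL × τ = 21.8 × 22.00 × 12.3 = 5899 mg

5900 mg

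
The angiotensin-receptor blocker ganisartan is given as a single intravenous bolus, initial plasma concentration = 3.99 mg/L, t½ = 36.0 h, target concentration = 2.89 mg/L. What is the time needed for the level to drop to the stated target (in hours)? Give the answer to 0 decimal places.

k = ln2 / t½ = 0.693147 / 36.0 = 0.01925 h⁻¹
t = ln(C₀ / C) / k = ln(3.990 / 2.89) / 0.01925
  = ln(1.381) / 0.01925 = 0.3228 / 0.01925 = 16.77 h

17 h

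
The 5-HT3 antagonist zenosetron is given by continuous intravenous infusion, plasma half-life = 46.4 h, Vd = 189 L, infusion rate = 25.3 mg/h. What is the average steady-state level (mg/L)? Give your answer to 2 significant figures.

9.0 mg/L

k = ln2 / t½ = 0.693147 / 46.4 = 0.01494 h⁻¹
CL = k × Vd = 0.01494 × 189 = 2.824 L/h
At steady state Css = R₀ / CL = 25.3 / 2.824 = 8.959 mg/L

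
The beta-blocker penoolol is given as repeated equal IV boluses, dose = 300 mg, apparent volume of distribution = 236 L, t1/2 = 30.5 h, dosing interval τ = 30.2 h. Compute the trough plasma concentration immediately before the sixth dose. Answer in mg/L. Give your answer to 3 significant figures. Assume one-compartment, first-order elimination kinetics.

C₀ per dose = Dose / Vd = 300 / 236 = 1.271 mg/L
k = ln2 / t½ = 0.693147 / 30.5 = 0.02273 h⁻¹
Fraction remaining after one interval: r = e^(−kτ) = e^(−0.02273 × 30.2) = 0.5034
Before dose 6, 5 doses have been given (aged 1τ, 2τ, 3τ, 4τ, 5τ).
C_trough = C₀ × (r + r² + … + r^5) = C₀ × r(1−r^5)/(1−r)
        = 1.271 × 0.5034 × (1 − 0.03233) / (1 − 0.5034) = 1.247 mg/L

1.25 mg/L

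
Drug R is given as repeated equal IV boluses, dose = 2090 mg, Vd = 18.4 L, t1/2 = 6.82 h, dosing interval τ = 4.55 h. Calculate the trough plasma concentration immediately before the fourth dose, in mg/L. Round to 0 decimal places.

145 mg/L

C₀ per dose = Dose / Vd = 2090 / 18.4 = 113.6 mg/L
k = ln2 / t½ = 0.693147 / 6.82 = 0.1016 h⁻¹
Fraction remaining after one interval: r = e^(−kτ) = e^(−0.1016 × 4.55) = 0.6298
Before dose 4, 3 doses have been given (aged 1τ, 2τ, 3τ).
C_trough = C₀ × (r + r² + … + r^3) = C₀ × r(1−r^3)/(1−r)
        = 113.6 × 0.6298 × (1 − 0.2498) / (1 − 0.6298) = 145.0 mg/L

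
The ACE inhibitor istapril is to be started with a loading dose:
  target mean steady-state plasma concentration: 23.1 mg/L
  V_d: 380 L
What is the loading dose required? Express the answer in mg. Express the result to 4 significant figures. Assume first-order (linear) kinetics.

8778 mg

LD = Css × Vd = 23.1 × 380 = 8778 mg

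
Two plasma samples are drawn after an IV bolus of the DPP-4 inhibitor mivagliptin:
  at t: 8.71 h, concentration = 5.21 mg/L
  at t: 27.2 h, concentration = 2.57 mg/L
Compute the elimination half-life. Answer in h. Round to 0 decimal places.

k = ln(C₁/C₂) / (t₂ − t₁) = ln(5.21/2.57) / (27.2 − 8.71)
  = 0.7067 / 18.49 = 0.03822 h⁻¹
t½ = ln2 / k = 0.693147 / 0.03822 = 18.14 h

18 h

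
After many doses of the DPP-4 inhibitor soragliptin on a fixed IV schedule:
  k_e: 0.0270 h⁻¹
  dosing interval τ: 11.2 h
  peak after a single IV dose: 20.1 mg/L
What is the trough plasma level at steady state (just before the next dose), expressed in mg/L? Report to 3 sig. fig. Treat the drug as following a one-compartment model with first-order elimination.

e^(−kτ) = e^(−0.02700 × 11.2) = 0.7390
Accumulation ratio R = 1 / (1 − e^(−kτ)) = 1 / (1 − 0.7390) = 3.831
Steady-state trough = C₀ × R × e^(−kτ) = 20.1 × 3.831 × 0.7390 = 56.91 mg/L

56.9 mg/L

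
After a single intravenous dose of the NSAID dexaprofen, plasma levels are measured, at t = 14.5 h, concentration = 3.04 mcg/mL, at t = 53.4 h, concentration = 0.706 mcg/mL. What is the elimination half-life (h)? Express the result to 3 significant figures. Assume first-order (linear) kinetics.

18.5 h

k = ln(C₁/C₂) / (t₂ − t₁) = ln(3.04/0.706) / (53.4 − 14.5)
  = 1.460 / 38.90 = 0.03753 h⁻¹
t½ = ln2 / k = 0.693147 / 0.03753 = 18.47 h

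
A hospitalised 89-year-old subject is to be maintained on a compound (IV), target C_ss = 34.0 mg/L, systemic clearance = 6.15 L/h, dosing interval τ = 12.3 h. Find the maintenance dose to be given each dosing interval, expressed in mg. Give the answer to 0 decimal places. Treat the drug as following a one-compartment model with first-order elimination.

At steady state, Dose/τ = Css × CL.
Dose = Css × CL × τ = 34.0 × 6.150 × 12.3 = 2572 mg

2572 mg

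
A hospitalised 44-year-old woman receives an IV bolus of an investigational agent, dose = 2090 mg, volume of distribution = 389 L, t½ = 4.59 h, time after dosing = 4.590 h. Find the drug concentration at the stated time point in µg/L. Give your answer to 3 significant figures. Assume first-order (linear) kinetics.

2690 µg/L

C₀ = Dose / Vd = 2090 / 389 = 5.373 mg/L
k = ln2 / t½ = 0.693147 / 4.59 = 0.1510 h⁻¹
t / t½ = 4.590 / 4.59 = 1 half-lives
C = C₀ × (1/2)^1 = 5.373 × 0.5000 = 2.687 mg/L
Convert: 2.687 mg/L × 1000 = 2687 µg/L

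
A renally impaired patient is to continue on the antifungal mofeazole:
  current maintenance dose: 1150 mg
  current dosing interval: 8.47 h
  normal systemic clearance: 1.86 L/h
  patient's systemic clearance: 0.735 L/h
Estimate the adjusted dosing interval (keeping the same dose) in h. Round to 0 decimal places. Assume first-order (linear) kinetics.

21 h

To keep the same average steady-state level, dosing rate must scale with clearance.
CL ratio = 0.735 / 1.86 = 0.3952
New interval (same dose) = 8.47 / 0.3952 = 21.43 h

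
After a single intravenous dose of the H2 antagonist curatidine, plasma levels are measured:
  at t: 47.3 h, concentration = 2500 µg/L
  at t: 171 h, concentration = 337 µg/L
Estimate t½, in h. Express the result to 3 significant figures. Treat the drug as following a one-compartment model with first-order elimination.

42.8 h

k = ln(C₁/C₂) / (t₂ − t₁) = ln(2500/337) / (171 − 47.3)
  = 2.004 / 123.7 = 0.01620 h⁻¹
t½ = ln2 / k = 0.693147 / 0.01620 = 42.79 h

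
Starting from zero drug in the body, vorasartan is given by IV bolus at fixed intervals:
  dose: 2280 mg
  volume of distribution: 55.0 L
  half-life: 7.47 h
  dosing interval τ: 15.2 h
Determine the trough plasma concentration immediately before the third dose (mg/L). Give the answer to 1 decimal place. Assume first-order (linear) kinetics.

C₀ per dose = Dose / Vd = 2280 / 55.0 = 41.45 mg/L
k = ln2 / t½ = 0.693147 / 7.47 = 0.09279 h⁻¹
Fraction remaining after one interval: r = e^(−kτ) = e^(−0.09279 × 15.2) = 0.2440
Before dose 3, 2 doses have been given (aged 1τ, 2τ).
C_trough = C₀ × (r + r²) = 41.45 × (0.2440 + 0.05954) = 12.58 mg/L

12.6 mg/L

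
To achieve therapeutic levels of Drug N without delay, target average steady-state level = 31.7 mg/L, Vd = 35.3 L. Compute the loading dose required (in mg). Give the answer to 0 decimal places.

1119 mg

LD = Css × Vd = 31.7 × 35.3 = 1119 mg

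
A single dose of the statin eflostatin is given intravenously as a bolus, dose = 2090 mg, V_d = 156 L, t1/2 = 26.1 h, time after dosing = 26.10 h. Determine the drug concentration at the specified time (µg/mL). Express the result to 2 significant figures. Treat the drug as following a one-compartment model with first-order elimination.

6.7 µg/mL

C₀ = Dose / Vd = 2090 / 156 = 13.40 mg/L
k = ln2 / t½ = 0.693147 / 26.1 = 0.02656 h⁻¹
t / t½ = 26.10 / 26.1 = 1 half-lives
C = C₀ × (1/2)^1 = 13.40 × 0.5000 = 6.700 mg/L
(6.700 mg/L = 6.700 µg/mL)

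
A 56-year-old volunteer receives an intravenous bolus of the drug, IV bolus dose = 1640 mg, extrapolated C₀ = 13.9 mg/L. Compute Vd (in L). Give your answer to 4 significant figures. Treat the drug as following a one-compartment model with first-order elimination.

Vd = Dose / C₀ = 1640 / 13.9 = 118.0 L

118.0 L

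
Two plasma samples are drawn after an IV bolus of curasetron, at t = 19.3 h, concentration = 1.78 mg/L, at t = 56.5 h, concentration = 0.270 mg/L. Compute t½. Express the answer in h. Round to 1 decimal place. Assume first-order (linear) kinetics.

k = ln(C₁/C₂) / (t₂ − t₁) = ln(1.78/0.270) / (56.5 − 19.3)
  = 1.886 / 37.20 = 0.05070 h⁻¹
t½ = ln2 / k = 0.693147 / 0.05070 = 13.67 h

13.7 h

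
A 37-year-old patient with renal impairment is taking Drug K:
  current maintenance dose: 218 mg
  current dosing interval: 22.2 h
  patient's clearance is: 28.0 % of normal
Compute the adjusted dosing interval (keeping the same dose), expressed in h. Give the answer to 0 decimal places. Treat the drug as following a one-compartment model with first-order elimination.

79 h

To keep the same average steady-state level, dosing rate must scale with clearance.
CL ratio = 28.0 / 100 = 0.2800
New interval (same dose) = 22.2 / 0.2800 = 79.29 h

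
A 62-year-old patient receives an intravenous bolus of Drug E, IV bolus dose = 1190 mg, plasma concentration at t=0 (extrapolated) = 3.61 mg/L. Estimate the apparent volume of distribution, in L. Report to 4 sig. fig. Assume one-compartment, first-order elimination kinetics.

329.6 L

Vd = Dose / C₀ = 1190 / 3.61 = 329.6 L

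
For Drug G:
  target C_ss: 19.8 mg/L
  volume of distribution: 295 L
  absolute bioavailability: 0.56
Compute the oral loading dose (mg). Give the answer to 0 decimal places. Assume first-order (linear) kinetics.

LD = Css × Vd / F = 19.8 × 295 / 0.56 = 10430 mg

10430 mg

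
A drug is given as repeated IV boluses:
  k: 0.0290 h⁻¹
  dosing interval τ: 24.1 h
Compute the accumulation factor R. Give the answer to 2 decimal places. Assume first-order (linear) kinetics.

1.99

e^(−kτ) = e^(−0.02900 × 24.1) = 0.4971
Accumulation ratio R = 1 / (1 − e^(−kτ)) = 1 / (1 − 0.4971) = 1.988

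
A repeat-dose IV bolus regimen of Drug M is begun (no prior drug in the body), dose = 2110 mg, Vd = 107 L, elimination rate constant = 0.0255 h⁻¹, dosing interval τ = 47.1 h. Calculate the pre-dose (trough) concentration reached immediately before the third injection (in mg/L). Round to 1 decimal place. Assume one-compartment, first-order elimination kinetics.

7.7 mg/L

C₀ per dose = Dose / Vd = 2110 / 107 = 19.72 mg/L
Fraction remaining after one interval: r = e^(−kτ) = e^(−0.02550 × 47.1) = 0.3009
Before dose 3, 2 doses have been given (aged 1τ, 2τ).
C_trough = C₀ × (r + r²) = 19.72 × (0.3009 + 0.09054) = 7.719 mg/L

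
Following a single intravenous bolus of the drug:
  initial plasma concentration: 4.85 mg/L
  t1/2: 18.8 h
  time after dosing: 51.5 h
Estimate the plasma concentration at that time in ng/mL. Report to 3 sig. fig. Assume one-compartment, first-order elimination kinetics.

k = ln2 / t½ = 0.693147 / 18.8 = 0.03687 h⁻¹
C = C₀ · e^(−k·t) = 4.850 × e^(−0.03687 × 51.5)
  = 4.850 × 0.1497 = 0.7260 mg/L
Convert: 0.7260 mg/L × 1000 = 726.0 ng/mL

726 ng/mL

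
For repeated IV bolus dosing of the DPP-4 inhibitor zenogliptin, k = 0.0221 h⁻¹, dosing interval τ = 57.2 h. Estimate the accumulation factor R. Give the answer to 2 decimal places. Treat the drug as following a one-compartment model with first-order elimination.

1.39

e^(−kτ) = e^(−0.02210 × 57.2) = 0.2825
Accumulation ratio R = 1 / (1 − e^(−kτ)) = 1 / (1 − 0.2825) = 1.394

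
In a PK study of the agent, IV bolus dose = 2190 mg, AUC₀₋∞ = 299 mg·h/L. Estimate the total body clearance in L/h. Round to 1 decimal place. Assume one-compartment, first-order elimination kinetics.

CL = Dose / AUC = 2190 / 299 = 7.324 L/h

7.3 L/h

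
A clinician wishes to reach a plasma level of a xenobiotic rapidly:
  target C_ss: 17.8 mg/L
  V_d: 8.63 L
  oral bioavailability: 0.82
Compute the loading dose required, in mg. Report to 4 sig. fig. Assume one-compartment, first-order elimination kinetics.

187.3 mg

LD = Css × Vd / F = 17.8 × 8.63 / 0.82 = 187.3 mg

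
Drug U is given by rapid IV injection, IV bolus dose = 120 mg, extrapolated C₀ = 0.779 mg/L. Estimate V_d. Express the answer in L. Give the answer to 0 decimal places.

Vd = Dose / C₀ = 120.0 / 0.779 = 154.0 L

154 L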